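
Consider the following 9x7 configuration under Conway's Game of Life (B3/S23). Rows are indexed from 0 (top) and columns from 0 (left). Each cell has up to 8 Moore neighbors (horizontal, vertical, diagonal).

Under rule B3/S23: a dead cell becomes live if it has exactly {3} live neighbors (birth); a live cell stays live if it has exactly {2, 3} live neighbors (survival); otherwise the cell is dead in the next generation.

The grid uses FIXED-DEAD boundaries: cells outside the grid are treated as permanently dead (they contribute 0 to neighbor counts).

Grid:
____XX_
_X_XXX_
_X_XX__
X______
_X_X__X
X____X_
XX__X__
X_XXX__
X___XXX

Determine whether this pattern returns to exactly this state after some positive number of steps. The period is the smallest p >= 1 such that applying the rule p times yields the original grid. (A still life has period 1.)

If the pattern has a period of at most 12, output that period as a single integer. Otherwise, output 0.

Simulating and comparing each generation to the original:
Gen 0 (original, given above): 26 live cells
Gen 1: 25 live cells, differs from original
Gen 2: 18 live cells, differs from original
Gen 3: 18 live cells, differs from original
Gen 4: 21 live cells, differs from original
Gen 5: 17 live cells, differs from original
Gen 6: 16 live cells, differs from original
Gen 7: 16 live cells, differs from original
Gen 8: 21 live cells, differs from original
Gen 9: 13 live cells, differs from original
Gen 10: 12 live cells, differs from original
Gen 11: 13 live cells, differs from original
Gen 12: 8 live cells, differs from original
No period found within 12 steps.

Answer: 0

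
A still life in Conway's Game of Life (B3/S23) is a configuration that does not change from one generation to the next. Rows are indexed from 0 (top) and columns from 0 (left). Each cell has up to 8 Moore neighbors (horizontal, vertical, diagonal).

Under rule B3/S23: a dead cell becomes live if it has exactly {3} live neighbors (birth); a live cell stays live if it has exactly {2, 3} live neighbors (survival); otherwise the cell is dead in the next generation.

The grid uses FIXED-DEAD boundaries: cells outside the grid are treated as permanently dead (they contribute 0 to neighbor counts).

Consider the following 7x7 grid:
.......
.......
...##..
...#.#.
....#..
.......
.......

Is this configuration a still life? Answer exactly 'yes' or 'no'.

Answer: yes

Derivation:
Compute generation 1 and compare to generation 0 (given above):
Generation 1:
.......
.......
...##..
...#.#.
....#..
.......
.......
The grids are IDENTICAL -> still life.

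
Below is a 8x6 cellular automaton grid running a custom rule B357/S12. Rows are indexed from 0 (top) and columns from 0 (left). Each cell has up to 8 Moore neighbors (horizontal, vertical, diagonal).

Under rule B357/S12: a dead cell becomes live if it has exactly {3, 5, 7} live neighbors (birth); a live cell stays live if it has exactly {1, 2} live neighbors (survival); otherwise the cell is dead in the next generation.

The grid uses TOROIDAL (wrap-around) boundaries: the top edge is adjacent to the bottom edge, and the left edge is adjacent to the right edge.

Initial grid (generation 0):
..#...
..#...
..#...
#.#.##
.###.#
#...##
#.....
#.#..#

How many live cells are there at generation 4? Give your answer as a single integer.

Simulating step by step:
Generation 0 (given above): 18 live cells
Generation 1: 15 live cells
..##..
.###..
..#..#
.#.#..
......
..##..
....#.
#.#..#
Generation 2: 21 live cells
##..#.
....#.
#...#.
.###..
...#..
..##..
.##.##
###.##
Generation 3: 18 live cells
..#...
##.###
###.##
.#..#.
.#..#.
.#....
#.....
...#..
Generation 4: 15 live cells
##...#
..#...
...#..
#....#
###.#.
##....
#.....
...#..
Population at generation 4: 15

Answer: 15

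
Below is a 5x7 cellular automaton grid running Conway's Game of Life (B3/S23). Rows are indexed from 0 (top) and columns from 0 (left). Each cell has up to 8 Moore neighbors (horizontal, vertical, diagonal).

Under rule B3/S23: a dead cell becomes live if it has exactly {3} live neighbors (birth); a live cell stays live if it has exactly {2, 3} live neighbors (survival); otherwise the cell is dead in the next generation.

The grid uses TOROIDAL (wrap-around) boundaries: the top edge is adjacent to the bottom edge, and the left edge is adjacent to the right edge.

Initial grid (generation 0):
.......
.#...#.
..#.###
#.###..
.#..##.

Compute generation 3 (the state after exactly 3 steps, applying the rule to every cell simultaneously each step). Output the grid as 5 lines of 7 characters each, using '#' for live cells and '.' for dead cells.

Answer: ###...#
...##..
#.##...
#.#..#.
#######

Derivation:
Simulating step by step:
Generation 0 (given above): 13 live cells
Generation 1: 14 live cells
....##.
....###
#.#...#
#.#....
.##.##.
Generation 2: 13 live cells
.......
#..##..
#..#...
#.#..#.
.##.###
Generation 3: 19 live cells
(generation 3 grid is the final answer)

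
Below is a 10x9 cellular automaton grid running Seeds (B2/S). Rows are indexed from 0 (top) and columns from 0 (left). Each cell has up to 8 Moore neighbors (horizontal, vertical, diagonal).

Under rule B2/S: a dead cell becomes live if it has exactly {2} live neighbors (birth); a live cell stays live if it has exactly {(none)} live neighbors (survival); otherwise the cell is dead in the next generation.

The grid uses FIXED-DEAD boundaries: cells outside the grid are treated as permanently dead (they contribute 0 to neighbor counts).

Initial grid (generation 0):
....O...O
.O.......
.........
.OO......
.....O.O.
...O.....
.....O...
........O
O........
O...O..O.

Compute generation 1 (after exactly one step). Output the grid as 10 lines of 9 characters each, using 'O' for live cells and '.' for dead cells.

Answer: .........
.........
O........
......O..
.O.OO.O..
.....O...
....O....
.........
.O.....OO
.O.......

Derivation:
Simulating step by step:
Generation 0 (given above): 14 live cells
Generation 1: 12 live cells
(generation 1 grid is the final answer)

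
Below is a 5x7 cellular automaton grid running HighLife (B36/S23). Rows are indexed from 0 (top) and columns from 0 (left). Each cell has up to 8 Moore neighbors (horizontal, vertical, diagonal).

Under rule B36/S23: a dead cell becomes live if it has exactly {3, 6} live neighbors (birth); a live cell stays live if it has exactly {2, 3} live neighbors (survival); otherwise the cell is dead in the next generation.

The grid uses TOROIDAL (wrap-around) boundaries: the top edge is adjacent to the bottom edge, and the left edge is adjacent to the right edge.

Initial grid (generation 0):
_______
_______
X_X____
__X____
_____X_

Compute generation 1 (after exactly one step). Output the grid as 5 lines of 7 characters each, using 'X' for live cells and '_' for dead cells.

Answer: _______
_______
_X_____
_X_____
_______

Derivation:
Simulating step by step:
Generation 0 (given above): 4 live cells
Generation 1: 2 live cells
(generation 1 grid is the final answer)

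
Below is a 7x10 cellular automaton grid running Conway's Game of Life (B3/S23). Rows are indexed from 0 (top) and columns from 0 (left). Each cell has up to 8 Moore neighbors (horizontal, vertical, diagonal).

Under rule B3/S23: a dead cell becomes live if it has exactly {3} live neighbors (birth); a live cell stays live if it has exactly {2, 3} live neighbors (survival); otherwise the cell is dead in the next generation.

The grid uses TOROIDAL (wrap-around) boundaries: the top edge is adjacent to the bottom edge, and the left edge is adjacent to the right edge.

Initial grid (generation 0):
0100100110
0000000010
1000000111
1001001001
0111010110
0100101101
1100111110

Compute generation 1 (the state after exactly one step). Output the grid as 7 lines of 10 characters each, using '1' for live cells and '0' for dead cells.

Answer: 1100100000
1000000000
1000000100
0001101000
0101010000
0000000001
0111100000

Derivation:
Simulating step by step:
Generation 0 (given above): 31 live cells
Generation 1: 17 live cells
(generation 1 grid is the final answer)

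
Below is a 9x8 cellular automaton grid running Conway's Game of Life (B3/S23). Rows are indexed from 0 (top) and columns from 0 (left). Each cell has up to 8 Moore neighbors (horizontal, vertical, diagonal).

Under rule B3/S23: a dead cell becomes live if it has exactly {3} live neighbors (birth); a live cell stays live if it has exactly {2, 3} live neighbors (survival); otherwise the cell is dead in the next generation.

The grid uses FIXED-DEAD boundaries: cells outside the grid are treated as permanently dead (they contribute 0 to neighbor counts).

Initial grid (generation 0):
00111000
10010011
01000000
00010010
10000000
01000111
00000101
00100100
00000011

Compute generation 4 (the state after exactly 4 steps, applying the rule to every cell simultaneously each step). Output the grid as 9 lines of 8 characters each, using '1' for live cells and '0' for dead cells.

Simulating step by step:
Generation 0 (given above): 21 live cells
Generation 1: 19 live cells
00111000
01011000
00100011
00000000
00000101
00000101
00001101
00000101
00000010
Generation 2: 17 live cells
00101000
01001100
00110000
00000001
00000000
00000101
00001101
00001101
00000010
Generation 3: 17 live cells
00011100
01001100
00111000
00000000
00000010
00001100
00000001
00001001
00000110
Generation 4: 17 live cells
(generation 4 grid is the final answer)

Answer: 00010100
00000000
00111100
00010000
00000100
00000110
00001110
00000101
00000110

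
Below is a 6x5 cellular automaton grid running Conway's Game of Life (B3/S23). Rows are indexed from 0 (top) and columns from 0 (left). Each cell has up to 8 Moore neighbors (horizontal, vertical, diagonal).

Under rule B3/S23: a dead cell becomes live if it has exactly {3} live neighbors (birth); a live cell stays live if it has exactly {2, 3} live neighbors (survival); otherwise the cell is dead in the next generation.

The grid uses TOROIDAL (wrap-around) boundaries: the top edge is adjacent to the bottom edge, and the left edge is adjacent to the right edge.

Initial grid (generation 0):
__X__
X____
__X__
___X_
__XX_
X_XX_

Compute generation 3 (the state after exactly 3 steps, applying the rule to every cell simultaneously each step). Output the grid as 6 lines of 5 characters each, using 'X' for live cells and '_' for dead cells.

Simulating step by step:
Generation 0 (given above): 9 live cells
Generation 1: 7 live cells
__XXX
_X___
_____
___X_
_X___
____X
Generation 2: 9 live cells
X_XXX
__XX_
_____
_____
_____
X_X_X
Generation 3: 5 live cells
(generation 3 grid is the final answer)

Answer: X____
_XX__
_____
_____
_____
X_X__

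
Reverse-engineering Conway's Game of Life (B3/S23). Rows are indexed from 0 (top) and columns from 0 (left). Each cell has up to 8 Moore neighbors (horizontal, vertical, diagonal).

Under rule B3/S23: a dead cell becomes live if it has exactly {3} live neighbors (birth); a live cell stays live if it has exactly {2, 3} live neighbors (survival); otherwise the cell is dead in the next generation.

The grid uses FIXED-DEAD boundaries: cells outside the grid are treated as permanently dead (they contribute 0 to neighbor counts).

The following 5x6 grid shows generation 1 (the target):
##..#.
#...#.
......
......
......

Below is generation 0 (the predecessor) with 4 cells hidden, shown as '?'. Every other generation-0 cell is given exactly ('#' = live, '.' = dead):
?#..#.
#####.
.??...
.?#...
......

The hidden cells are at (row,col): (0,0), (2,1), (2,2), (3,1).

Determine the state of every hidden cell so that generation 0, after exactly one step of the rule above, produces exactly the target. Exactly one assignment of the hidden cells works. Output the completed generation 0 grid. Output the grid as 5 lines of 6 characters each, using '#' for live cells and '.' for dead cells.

Hidden generation-0 cells (in order): (0,0), (2,1), (2,2), (3,1).
A hidden cell only influences target cells in its own 3x3 neighborhood. Try each of the 2^4 = 16 assignments, step the completed generation 0 forward once under B3/S23, and compare with the target:
  (0,0)=. (2,1)=. (2,2)=. (3,1)=. -> step gives (1,1)='#' but target has '.' -> reject
  (0,0)=. (2,1)=. (2,2)=. (3,1)=# -> step gives (1,1)='#' but target has '.' -> reject
  (0,0)=. (2,1)=. (2,2)=# (3,1)=. -> step reproduces the target at every cell -> ACCEPT
  (0,0)=. (2,1)=. (2,2)=# (3,1)=# -> step gives (2,0)='#' but target has '.' -> reject
  (0,0)=. (2,1)=# (2,2)=. (3,1)=. -> step gives (1,3)='#' but target has '.' -> reject
  (0,0)=. (2,1)=# (2,2)=. (3,1)=# -> step gives (1,3)='#' but target has '.' -> reject
  (0,0)=. (2,1)=# (2,2)=# (3,1)=. -> step gives (2,0)='#' but target has '.' -> reject
  (0,0)=. (2,1)=# (2,2)=# (3,1)=# -> step gives (3,1)='#' but target has '.' -> reject
  (0,0)=# (2,1)=. (2,2)=. (3,1)=. -> step gives (0,1)='.' but target has '#' -> reject
  (0,0)=# (2,1)=. (2,2)=. (3,1)=# -> step gives (0,1)='.' but target has '#' -> reject
  (0,0)=# (2,1)=. (2,2)=# (3,1)=. -> step gives (0,1)='.' but target has '#' -> reject
  (0,0)=# (2,1)=. (2,2)=# (3,1)=# -> step gives (0,1)='.' but target has '#' -> reject
  (0,0)=# (2,1)=# (2,2)=. (3,1)=. -> step gives (0,1)='.' but target has '#' -> reject
  (0,0)=# (2,1)=# (2,2)=. (3,1)=# -> step gives (0,1)='.' but target has '#' -> reject
  (0,0)=# (2,1)=# (2,2)=# (3,1)=. -> step gives (0,1)='.' but target has '#' -> reject
  (0,0)=# (2,1)=# (2,2)=# (3,1)=# -> step gives (0,1)='.' but target has '#' -> reject
Unique solution: (0,0)=dead, (2,1)=dead, (2,2)=live, (3,1)=dead.
Check: live-neighbor counts of every cell in the completed generation 0:
334422
244422
254521
021200
011100
Applying B3/S23 to generation 0 with these counts gives:
##..#.
#...#.
......
......
......
which matches the target exactly.

Answer: .#..#.
#####.
..#...
..#...
......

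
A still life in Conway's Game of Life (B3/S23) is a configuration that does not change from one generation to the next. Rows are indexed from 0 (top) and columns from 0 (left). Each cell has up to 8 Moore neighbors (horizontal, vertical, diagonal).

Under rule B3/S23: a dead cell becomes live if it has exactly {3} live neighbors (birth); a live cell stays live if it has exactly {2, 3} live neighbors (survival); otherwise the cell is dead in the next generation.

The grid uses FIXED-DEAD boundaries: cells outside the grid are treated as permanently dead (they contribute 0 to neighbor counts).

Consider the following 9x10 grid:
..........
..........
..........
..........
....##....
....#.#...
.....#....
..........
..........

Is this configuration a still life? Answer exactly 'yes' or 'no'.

Answer: yes

Derivation:
Compute generation 1 and compare to generation 0 (given above):
Generation 1:
..........
..........
..........
..........
....##....
....#.#...
.....#....
..........
..........
The grids are IDENTICAL -> still life.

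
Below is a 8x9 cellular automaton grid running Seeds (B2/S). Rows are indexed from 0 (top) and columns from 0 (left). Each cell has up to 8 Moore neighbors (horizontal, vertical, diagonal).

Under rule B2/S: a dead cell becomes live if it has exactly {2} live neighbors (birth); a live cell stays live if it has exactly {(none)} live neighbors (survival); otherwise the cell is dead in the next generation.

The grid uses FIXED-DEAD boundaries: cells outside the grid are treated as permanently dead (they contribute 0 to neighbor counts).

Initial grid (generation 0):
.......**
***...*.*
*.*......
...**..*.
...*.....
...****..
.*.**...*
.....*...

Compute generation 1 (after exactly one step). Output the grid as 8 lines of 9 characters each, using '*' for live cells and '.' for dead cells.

Simulating step by step:
Generation 0 (given above): 22 live cells
Generation 1: 14 live cells
(generation 1 grid is the final answer)

Answer: *.*...*..
...*.....
....***.*
.*.......
.......*.
.......*.
.......*.
..**.....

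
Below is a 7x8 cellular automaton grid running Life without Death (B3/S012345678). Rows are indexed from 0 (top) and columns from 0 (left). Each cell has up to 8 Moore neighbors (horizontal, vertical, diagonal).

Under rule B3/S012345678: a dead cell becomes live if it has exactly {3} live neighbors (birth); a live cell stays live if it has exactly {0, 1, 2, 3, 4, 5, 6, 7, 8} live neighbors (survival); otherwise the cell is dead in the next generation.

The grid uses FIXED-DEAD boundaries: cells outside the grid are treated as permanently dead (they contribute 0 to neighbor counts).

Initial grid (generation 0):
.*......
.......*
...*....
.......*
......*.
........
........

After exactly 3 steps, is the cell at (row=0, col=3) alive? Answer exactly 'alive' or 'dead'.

Answer: dead

Derivation:
Simulating step by step:
Generation 0 (given above): 5 live cells
Generation 1: 5 live cells
.*......
.......*
...*....
.......*
......*.
........
........
Generation 2: 5 live cells
.*......
.......*
...*....
.......*
......*.
........
........
Generation 3: 5 live cells
.*......
.......*
...*....
.......*
......*.
........
........

Cell (0,3) at generation 3: 0 -> dead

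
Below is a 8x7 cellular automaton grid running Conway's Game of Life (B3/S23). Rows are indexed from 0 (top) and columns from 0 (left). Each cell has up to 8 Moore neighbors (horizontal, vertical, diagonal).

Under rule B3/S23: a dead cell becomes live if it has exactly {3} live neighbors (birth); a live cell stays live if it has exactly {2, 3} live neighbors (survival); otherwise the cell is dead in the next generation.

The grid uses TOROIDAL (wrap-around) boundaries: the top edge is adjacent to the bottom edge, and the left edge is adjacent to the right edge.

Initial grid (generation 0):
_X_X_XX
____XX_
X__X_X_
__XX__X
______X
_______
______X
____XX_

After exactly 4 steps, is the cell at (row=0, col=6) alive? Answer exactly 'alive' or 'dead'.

Answer: dead

Derivation:
Simulating step by step:
Generation 0 (given above): 16 live cells
Generation 1: 17 live cells
___X__X
X_XX___
__XX_X_
X_XXXXX
_______
_______
_____X_
X___X__
Generation 2: 21 live cells
XXXXX_X
_X____X
X____X_
_XX__XX
___XXXX
_______
_______
____XXX
Generation 3: 23 live cells
_XXXX__
___XX__
__X__X_
_XXX___
X_XXX_X
____XX_
_____X_
_XX_X_X
Generation 4: 15 live cells
XX_____
_X___X_
_X_____
X____XX
X_____X
_______
___X__X
XX__X__

Cell (0,6) at generation 4: 0 -> dead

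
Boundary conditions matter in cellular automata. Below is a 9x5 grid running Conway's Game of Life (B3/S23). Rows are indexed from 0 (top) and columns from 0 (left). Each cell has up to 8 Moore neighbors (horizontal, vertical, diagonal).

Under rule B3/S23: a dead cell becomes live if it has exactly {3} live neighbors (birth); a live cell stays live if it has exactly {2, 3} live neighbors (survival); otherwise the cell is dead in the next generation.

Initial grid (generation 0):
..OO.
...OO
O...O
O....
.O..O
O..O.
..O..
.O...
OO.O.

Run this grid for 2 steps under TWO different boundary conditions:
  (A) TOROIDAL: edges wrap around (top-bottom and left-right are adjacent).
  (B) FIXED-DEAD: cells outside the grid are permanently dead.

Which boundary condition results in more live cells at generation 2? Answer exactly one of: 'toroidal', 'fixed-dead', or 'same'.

Answer: fixed-dead

Derivation:
Under TOROIDAL boundary, generation 2:
...O.
O.O..
O.O.O
.OO.O
....O
....O
.....
...O.
.....
Population = 12

Under FIXED-DEAD boundary, generation 2:
..O.O
..O..
.OOOO
OOO..
.....
...O.
...O.
.....
O.O..
Population = 14

Comparison: toroidal=12, fixed-dead=14 -> fixed-dead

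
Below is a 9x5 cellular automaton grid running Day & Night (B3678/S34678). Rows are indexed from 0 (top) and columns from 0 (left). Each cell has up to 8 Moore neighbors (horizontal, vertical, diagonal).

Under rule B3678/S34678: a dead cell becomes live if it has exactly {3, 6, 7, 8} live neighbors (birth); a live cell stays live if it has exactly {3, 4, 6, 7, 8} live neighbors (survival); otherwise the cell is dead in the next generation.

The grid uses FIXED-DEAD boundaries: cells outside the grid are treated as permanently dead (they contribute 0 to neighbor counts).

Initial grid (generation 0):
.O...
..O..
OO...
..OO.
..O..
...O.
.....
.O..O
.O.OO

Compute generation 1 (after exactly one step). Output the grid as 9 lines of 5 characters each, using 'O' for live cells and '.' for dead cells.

Answer: .....
O....
.O.O.
..O..
..O..
.....
.....
..OO.
..O..

Derivation:
Simulating step by step:
Generation 0 (given above): 13 live cells
Generation 1: 8 live cells
(generation 1 grid is the final answer)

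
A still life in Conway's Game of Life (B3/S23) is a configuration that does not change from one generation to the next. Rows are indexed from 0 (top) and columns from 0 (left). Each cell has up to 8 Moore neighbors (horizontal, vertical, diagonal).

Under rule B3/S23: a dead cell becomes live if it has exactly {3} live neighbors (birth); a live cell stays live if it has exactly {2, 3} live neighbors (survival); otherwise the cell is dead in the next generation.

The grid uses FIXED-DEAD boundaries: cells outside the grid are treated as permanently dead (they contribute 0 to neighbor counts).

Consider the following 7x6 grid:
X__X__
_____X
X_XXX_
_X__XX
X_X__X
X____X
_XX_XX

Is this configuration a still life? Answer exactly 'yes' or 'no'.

Compute generation 1 and compare to generation 0 (given above):
Generation 1:
______
_XX___
_XXX__
X____X
X____X
X_XX_X
_X__XX
Cell (0,0) differs: gen0=1 vs gen1=0 -> NOT a still life.

Answer: no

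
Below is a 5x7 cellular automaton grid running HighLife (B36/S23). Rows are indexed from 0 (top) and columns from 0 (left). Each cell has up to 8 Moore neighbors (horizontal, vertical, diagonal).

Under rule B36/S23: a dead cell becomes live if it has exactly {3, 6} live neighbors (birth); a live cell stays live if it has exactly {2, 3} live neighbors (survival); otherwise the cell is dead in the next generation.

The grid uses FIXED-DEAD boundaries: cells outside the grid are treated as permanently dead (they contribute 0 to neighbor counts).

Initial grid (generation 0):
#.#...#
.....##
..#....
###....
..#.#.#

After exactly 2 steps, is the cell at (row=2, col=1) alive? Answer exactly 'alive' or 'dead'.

Simulating step by step:
Generation 0 (given above): 12 live cells
Generation 1: 9 live cells
.....##
.#...##
..#....
..#....
..##...
Generation 2: 10 live cells
.....##
.....##
.##....
.##....
..##...

Cell (2,1) at generation 2: 1 -> alive

Answer: alive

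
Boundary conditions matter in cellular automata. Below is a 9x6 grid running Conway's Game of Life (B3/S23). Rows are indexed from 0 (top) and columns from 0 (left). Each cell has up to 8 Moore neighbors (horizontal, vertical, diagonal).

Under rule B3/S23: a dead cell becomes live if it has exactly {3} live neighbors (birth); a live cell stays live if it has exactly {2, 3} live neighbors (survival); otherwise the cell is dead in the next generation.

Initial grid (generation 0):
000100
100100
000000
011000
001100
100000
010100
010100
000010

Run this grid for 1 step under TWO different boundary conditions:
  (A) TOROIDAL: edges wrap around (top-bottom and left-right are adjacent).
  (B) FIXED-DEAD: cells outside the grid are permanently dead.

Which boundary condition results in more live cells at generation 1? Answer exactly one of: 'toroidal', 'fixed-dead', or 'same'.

Under TOROIDAL boundary, generation 1:
000110
000000
011000
011100
001100
010100
110000
000110
001110
Population = 18

Under FIXED-DEAD boundary, generation 1:
000000
000000
011000
011100
001100
010100
110000
000110
000000
Population = 13

Comparison: toroidal=18, fixed-dead=13 -> toroidal

Answer: toroidal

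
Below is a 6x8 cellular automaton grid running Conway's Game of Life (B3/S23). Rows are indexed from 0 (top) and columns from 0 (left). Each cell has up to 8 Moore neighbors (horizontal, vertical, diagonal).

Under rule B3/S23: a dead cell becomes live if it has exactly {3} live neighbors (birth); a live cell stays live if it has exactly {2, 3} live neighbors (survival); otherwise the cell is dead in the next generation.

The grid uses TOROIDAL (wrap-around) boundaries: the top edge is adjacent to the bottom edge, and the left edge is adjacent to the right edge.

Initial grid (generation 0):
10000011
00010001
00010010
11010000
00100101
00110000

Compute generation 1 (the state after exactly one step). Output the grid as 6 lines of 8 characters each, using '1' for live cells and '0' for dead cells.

Answer: 10110011
10000000
10011001
11011011
10001000
11110000

Derivation:
Simulating step by step:
Generation 0 (given above): 15 live cells
Generation 1: 22 live cells
(generation 1 grid is the final answer)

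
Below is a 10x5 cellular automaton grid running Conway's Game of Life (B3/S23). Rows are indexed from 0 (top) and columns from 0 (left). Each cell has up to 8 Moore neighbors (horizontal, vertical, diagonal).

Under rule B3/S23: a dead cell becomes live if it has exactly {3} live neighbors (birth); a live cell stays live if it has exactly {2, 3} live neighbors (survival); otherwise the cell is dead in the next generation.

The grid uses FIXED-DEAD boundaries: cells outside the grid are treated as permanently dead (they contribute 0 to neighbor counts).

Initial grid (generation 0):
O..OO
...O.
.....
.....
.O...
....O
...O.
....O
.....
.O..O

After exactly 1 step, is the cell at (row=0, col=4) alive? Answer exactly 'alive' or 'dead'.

Simulating step by step:
Generation 0 (given above): 10 live cells
Generation 1: 6 live cells
...OO
...OO
.....
.....
.....
.....
...OO
.....
.....
.....

Cell (0,4) at generation 1: 1 -> alive

Answer: alive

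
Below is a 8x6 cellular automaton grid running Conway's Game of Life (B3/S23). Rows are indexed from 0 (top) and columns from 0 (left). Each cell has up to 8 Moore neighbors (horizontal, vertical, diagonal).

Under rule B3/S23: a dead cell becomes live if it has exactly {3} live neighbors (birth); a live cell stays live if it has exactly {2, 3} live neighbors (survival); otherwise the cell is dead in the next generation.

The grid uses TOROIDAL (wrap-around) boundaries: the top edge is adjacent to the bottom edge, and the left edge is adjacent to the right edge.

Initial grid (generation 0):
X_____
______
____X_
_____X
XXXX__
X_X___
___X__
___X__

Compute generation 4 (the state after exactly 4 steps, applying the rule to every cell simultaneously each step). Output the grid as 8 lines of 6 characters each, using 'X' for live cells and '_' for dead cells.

Answer: XXXXXX
______
______
______
_XXX__
X___XX
______
______

Derivation:
Simulating step by step:
Generation 0 (given above): 11 live cells
Generation 1: 13 live cells
______
______
______
XXXXXX
X_XX_X
X_____
__XX__
______
Generation 2: 9 live cells
______
______
XXXXXX
______
______
X___XX
______
______
Generation 3: 21 live cells
______
XXXXXX
XXXXXX
XXXXXX
_____X
_____X
_____X
______
Generation 4: 12 live cells
(generation 4 grid is the final answer)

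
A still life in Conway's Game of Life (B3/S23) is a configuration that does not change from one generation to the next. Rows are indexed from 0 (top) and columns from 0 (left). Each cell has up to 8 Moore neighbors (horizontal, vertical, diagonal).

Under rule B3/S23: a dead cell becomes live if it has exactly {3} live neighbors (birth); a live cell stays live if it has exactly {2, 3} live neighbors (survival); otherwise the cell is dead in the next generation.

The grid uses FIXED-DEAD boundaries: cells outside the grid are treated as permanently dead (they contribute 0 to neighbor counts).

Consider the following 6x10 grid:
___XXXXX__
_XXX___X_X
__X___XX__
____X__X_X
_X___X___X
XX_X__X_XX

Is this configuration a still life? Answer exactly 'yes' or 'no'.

Compute generation 1 and compare to generation 0 (given above):
Generation 1:
___XXXXXX_
_X________
_XX___XX__
_____X_X__
XXX_XXXX_X
XXX_____XX
Cell (0,8) differs: gen0=0 vs gen1=1 -> NOT a still life.

Answer: no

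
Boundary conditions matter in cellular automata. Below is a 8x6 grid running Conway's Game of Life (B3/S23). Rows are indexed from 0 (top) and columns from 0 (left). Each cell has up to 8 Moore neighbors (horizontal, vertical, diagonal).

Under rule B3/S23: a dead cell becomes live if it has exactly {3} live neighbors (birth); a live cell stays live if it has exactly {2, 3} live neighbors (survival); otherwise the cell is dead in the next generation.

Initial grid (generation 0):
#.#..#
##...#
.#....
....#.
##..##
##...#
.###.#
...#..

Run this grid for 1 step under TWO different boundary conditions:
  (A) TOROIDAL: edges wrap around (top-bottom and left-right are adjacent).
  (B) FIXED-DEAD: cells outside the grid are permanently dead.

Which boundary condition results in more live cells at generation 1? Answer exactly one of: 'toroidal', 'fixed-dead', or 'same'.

Under TOROIDAL boundary, generation 1:
..#.##
..#..#
.#...#
.#..#.
.#..#.
...#..
.#.#.#
...#.#
Population = 17

Under FIXED-DEAD boundary, generation 1:
#.....
#.#...
##....
##..##
##..##
...#.#
##.#..
...##.
Population = 20

Comparison: toroidal=17, fixed-dead=20 -> fixed-dead

Answer: fixed-dead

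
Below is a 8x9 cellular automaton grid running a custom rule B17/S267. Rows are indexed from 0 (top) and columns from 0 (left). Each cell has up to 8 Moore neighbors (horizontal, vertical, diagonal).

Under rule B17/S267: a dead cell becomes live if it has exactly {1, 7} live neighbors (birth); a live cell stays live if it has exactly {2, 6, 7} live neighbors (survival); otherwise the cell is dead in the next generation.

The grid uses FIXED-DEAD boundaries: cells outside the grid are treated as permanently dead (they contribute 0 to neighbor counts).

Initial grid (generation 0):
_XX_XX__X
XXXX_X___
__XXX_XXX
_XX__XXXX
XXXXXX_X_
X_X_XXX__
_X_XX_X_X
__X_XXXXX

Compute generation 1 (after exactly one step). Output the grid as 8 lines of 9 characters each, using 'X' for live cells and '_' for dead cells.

Answer: _____X_X_
X_XX_____
__X______
__XX__XX_
_X___XX__
___XXX___
________X
X_X_____X

Derivation:
Simulating step by step:
Generation 0 (given above): 45 live cells
Generation 1: 20 live cells
(generation 1 grid is the final answer)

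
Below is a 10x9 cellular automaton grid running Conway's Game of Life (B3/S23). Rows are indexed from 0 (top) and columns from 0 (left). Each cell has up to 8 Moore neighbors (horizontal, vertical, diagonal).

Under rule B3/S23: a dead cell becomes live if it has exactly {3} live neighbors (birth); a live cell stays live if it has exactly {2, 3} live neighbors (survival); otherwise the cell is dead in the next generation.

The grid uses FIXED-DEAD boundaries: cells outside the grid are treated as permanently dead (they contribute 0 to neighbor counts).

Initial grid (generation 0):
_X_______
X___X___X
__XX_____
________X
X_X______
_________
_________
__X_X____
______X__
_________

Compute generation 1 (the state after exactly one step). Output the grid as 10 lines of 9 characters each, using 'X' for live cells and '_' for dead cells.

Simulating step by step:
Generation 0 (given above): 12 live cells
Generation 1: 7 live cells
(generation 1 grid is the final answer)

Answer: _________
_XXX_____
___X_____
_XXX_____
_________
_________
_________
_________
_________
_________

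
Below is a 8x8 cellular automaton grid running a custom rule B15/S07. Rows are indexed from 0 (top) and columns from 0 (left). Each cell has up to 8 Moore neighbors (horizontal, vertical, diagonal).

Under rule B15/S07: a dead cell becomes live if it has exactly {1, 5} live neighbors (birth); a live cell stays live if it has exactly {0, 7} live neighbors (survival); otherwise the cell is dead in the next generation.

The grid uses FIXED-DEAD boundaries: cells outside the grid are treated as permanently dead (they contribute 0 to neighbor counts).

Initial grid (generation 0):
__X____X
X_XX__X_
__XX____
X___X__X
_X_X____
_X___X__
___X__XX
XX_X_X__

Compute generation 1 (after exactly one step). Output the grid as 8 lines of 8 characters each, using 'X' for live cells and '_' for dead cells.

Simulating step by step:
Generation 0 (given above): 22 live cells
Generation 1: 9 live cells
(generation 1 grid is the final answer)

Answer: X___XX__
X____X__
________
_____XXX
_______X
________
________
________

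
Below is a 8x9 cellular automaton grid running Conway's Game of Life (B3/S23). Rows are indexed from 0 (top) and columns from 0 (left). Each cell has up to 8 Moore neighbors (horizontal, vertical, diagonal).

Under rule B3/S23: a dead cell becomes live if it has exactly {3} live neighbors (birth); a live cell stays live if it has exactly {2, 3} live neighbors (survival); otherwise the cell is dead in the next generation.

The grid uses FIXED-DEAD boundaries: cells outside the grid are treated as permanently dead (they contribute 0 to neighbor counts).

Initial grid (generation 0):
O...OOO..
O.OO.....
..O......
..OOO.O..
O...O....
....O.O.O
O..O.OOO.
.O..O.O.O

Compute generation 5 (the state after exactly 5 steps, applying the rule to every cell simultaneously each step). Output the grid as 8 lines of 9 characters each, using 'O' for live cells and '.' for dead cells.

Simulating step by step:
Generation 0 (given above): 26 live cells
Generation 1: 22 live cells
.O.OOO...
..OOOO...
....O....
.OO.OO...
....O..O.
...OO.O..
...O....O
....O.O..
Generation 2: 13 live cells
.....O...
..O......
.O.......
....OO...
..O...O..
...OOO.O.
...O...O.
.........
Generation 3: 9 live cells
.........
.........
.........
.....O...
......O..
..OOOO.O.
...O..O..
.........
Generation 4: 11 live cells
.........
.........
.........
.........
...O..O..
..OOOO.O.
..OO.OO..
.........
Generation 5: 8 live cells
(generation 5 grid is the final answer)

Answer: .........
.........
.........
.........
..OO.OO..
.......O.
..O..OO..
.........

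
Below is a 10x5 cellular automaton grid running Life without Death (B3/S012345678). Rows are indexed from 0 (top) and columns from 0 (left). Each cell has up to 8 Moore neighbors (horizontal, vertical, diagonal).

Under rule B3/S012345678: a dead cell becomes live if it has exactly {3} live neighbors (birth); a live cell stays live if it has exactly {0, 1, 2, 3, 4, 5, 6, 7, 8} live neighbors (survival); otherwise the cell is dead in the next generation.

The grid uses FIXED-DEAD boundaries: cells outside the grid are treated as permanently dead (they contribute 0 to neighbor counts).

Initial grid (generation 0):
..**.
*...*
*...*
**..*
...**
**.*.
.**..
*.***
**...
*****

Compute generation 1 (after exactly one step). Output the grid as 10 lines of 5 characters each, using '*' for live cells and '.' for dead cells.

Answer: ..**.
**..*
*..**
**..*
...**
**.**
.**.*
*.***
**...
*****

Derivation:
Simulating step by step:
Generation 0 (given above): 27 live cells
Generation 1: 31 live cells
(generation 1 grid is the final answer)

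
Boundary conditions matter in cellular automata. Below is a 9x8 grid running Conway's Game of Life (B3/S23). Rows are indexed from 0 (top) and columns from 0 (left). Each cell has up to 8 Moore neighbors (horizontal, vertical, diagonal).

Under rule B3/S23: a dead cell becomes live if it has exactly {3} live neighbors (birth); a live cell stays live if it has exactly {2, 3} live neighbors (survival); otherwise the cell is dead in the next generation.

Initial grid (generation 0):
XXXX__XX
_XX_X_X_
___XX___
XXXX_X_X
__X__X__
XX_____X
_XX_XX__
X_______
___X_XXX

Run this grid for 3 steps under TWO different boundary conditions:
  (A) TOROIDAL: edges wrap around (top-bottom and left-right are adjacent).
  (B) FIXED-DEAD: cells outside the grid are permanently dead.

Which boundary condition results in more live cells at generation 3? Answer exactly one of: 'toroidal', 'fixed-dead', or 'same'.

Answer: toroidal

Derivation:
Under TOROIDAL boundary, generation 3:
X_XX_XXX
______XX
X___X___
X_XXXX__
X_XX____
X_XXXXXX
_X___X__
_XX_XXXX
_X_XX___
Population = 36

Under FIXED-DEAD boundary, generation 3:
____XX__
XX__XX__
XX__X___
_XXXXX__
__XX__X_
__XXX___
_X_XX___
_XXX____
_XXX____
Population = 29

Comparison: toroidal=36, fixed-dead=29 -> toroidal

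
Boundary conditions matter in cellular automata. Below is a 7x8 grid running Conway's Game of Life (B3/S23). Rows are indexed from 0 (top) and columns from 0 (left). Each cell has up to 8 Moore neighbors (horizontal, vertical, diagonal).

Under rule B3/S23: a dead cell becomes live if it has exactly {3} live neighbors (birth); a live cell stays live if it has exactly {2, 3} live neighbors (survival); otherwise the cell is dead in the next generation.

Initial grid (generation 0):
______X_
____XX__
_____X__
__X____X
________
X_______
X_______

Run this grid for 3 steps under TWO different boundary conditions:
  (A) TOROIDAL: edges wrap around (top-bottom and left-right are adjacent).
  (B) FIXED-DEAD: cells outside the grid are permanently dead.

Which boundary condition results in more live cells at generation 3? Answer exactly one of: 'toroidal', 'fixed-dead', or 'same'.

Under TOROIDAL boundary, generation 3:
________
____X___
_____X__
_____X__
________
________
________
Population = 3

Under FIXED-DEAD boundary, generation 3:
_____X__
____X_X_
_____X__
_____X__
________
________
________
Population = 5

Comparison: toroidal=3, fixed-dead=5 -> fixed-dead

Answer: fixed-dead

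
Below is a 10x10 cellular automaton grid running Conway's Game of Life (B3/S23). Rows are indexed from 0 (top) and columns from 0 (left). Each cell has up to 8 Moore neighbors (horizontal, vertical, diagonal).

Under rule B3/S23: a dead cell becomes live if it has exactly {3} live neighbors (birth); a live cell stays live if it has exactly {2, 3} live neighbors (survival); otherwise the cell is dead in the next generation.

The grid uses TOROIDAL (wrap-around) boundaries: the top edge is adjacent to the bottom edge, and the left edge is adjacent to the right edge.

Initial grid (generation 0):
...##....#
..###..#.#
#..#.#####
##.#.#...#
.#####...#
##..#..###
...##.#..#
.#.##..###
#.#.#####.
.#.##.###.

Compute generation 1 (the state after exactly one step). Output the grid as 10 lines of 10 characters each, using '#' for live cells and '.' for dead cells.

Answer: #.....#..#
..#....#..
.....#.#..
.......#..
.....##...
.#....##..
.#....#...
.#........
#.........
##........

Derivation:
Simulating step by step:
Generation 0 (given above): 55 live cells
Generation 1: 19 live cells
(generation 1 grid is the final answer)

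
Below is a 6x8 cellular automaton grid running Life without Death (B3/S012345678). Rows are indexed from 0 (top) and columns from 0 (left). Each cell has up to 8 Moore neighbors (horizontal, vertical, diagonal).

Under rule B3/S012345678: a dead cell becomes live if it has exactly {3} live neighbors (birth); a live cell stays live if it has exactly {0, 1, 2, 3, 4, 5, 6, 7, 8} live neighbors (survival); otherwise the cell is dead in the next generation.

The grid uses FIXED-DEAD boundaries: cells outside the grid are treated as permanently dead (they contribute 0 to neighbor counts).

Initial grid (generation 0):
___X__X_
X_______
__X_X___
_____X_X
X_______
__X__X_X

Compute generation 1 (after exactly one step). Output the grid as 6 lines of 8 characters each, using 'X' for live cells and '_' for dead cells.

Simulating step by step:
Generation 0 (given above): 11 live cells
Generation 1: 12 live cells
(generation 1 grid is the final answer)

Answer: ___X__X_
X__X____
__X_X___
_____X_X
X_______
__X__X_X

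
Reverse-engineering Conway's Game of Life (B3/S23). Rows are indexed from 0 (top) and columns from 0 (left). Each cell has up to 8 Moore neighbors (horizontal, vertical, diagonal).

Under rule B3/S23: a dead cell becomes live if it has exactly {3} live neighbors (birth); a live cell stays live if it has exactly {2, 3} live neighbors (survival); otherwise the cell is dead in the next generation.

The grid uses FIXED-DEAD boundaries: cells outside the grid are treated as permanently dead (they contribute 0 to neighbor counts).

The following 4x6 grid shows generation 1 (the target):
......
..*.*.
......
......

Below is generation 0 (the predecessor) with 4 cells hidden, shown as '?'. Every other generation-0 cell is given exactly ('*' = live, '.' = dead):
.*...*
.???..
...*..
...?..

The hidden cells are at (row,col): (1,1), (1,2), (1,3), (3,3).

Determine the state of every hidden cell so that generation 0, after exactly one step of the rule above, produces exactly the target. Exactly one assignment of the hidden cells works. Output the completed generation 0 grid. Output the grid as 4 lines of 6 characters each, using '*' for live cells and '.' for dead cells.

Hidden generation-0 cells (in order): (1,1), (1,2), (1,3), (3,3).
A hidden cell only influences target cells in its own 3x3 neighborhood. Try each of the 2^4 = 16 assignments, step the completed generation 0 forward once under B3/S23, and compare with the target:
  (1,1)=. (1,2)=. (1,3)=. (3,3)=. -> step gives (1,2)='.' but target has '*' -> reject
  (1,1)=. (1,2)=. (1,3)=. (3,3)=* -> step gives (1,2)='.' but target has '*' -> reject
  (1,1)=. (1,2)=. (1,3)=* (3,3)=. -> step reproduces the target at every cell -> ACCEPT
  (1,1)=. (1,2)=. (1,3)=* (3,3)=* -> step gives (2,2)='*' but target has '.' -> reject
  (1,1)=. (1,2)=* (1,3)=. (3,3)=. -> step gives (1,4)='.' but target has '*' -> reject
  (1,1)=. (1,2)=* (1,3)=. (3,3)=* -> step gives (1,4)='.' but target has '*' -> reject
  (1,1)=. (1,2)=* (1,3)=* (3,3)=. -> step gives (0,2)='*' but target has '.' -> reject
  (1,1)=. (1,2)=* (1,3)=* (3,3)=* -> step gives (0,2)='*' but target has '.' -> reject
  (1,1)=* (1,2)=. (1,3)=. (3,3)=. -> step gives (1,4)='.' but target has '*' -> reject
  (1,1)=* (1,2)=. (1,3)=. (3,3)=* -> step gives (1,4)='.' but target has '*' -> reject
  (1,1)=* (1,2)=. (1,3)=* (3,3)=. -> step gives (0,2)='*' but target has '.' -> reject
  (1,1)=* (1,2)=. (1,3)=* (3,3)=* -> step gives (0,2)='*' but target has '.' -> reject
  (1,1)=* (1,2)=* (1,3)=. (3,3)=. -> step gives (0,1)='*' but target has '.' -> reject
  (1,1)=* (1,2)=* (1,3)=. (3,3)=* -> step gives (0,1)='*' but target has '.' -> reject
  (1,1)=* (1,2)=* (1,3)=* (3,3)=. -> step gives (0,1)='*' but target has '.' -> reject
  (1,1)=* (1,2)=* (1,3)=* (3,3)=* -> step gives (0,1)='*' but target has '.' -> reject
Unique solution: (1,1)=dead, (1,2)=dead, (1,3)=live, (3,3)=dead.
Check: live-neighbor counts of every cell in the completed generation 0:
102120
113131
002120
001110
Applying B3/S23 to generation 0 with these counts gives:
......
..*.*.
......
......
which matches the target exactly.

Answer: .*...*
...*..
...*..
......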